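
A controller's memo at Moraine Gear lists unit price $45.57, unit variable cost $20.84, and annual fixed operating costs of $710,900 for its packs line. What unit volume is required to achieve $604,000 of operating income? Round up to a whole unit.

53,171 packs

Each unit contributes $45.57 − $20.84 = $24.73.
Units = (FC + target) / CM = ($710,900 + $604,000) / $24.73 = 53,170.24, so 53,171 packs.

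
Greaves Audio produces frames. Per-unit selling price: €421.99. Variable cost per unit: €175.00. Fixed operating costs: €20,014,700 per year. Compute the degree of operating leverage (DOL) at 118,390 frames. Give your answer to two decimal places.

3.17

Total contribution margin = 118,390 × €246.99 = €29,241,146.10.
EBIT = €29,241,146.10 − €20,014,700 = €9,226,446.10.
DOL = contribution ÷ EBIT = €29,241,146.10 ÷ €9,226,446.10 = 3.1693.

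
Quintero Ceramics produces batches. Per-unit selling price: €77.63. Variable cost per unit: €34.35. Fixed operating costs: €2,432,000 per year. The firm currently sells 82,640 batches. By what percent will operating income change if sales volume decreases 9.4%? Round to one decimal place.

-29.4%

At 82,640 units, contribution = 82,640 × €43.28 = €3,576,659.20.
Subtracting fixed costs: EBIT = €3,576,659.20 − €2,432,000 = €1,144,659.20.
So DOL = total CM / EBIT = €3,576,659.20 / €1,144,659.20 = 3.1246.
So EBIT moves 3.1246 × (-9.4%) = -29.4%.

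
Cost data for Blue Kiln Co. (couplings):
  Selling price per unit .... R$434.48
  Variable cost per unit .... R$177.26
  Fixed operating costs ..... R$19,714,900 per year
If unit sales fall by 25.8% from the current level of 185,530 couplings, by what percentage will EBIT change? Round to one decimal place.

-44.0%

At 185,530 units, contribution = 185,530 × R$257.22 = R$47,722,026.60.
EBIT = R$47,722,026.60 − R$19,714,900 = R$28,007,126.60.
DOL = contribution ÷ EBIT = R$47,722,026.60 ÷ R$28,007,126.60 = 1.7039.
%ΔEBIT = DOL × %ΔSales = 1.7039 × -25.8% = -44.0%.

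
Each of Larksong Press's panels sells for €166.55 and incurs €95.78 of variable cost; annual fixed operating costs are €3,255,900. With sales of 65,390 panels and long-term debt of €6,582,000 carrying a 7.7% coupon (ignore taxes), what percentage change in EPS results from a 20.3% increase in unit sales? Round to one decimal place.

+108.6%

At 65,390 units, contribution = 65,390 × €70.77 = €4,627,650.30.
Subtracting fixed costs: EBIT = €4,627,650.30 − €3,255,900 = €1,371,750.30.
Interest = €506,814.00, so EBIT − I = €864,936.30.
Degree of combined leverage = contribution ÷ (EBIT − I) = €4,627,650.30 ÷ €864,936.30 = 5.3503.
EPS therefore changes by 5.3503 × (+20.3%) = +108.6%.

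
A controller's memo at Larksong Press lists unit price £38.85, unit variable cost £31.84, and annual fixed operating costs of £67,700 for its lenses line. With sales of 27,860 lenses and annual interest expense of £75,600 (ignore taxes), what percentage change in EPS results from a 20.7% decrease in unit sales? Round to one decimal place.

Total contribution margin = 27,860 × £7.01 = £195,298.60.
EBIT = £195,298.60 − £67,700 = £127,598.60.
Interest = £75,600.00, so EBIT − I = £51,998.60.
DCL = total CM / (EBIT − I) = £195,298.60 / £51,998.60 = 3.7558.
%ΔEPS = DCL × %ΔSales = 3.7558 × -20.7% = -77.7%.

-77.7%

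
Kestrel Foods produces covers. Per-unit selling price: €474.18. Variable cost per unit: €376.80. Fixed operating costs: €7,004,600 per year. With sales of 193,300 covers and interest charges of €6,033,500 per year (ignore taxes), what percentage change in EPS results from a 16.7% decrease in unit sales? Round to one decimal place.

-54.3%

Contribution at this volume is 193,300 × €97.38 = €18,823,554.00.
Subtracting fixed costs: EBIT = €18,823,554.00 − €7,004,600 = €11,818,954.00.
Interest = €6,033,500.00, so EBIT − I = €5,785,454.00.
Degree of combined leverage = contribution ÷ (EBIT − I) = €18,823,554.00 ÷ €5,785,454.00 = 3.2536.
%ΔEPS = DCL × %ΔSales = 3.2536 × -16.7% = -54.3%.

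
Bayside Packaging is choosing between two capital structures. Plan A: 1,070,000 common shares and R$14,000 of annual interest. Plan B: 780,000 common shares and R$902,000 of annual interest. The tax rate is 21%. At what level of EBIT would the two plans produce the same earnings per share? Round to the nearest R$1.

R$3,290,414

Set EPS_A = EPS_B: (EBIT − R$14,000)(1 − 0.21) ÷ 1,070,000 = (EBIT − R$902,000)(1 − 0.21) ÷ 780,000.
The (1 − t) factor cancels: (EBIT − 14,000) × 780,000 = (EBIT − 902,000) × 1,070,000.
Solving, EBIT = (902,000·1,070,000 − 14,000·780,000) / (1,070,000 − 780,000) = 954,220,000,000 / 290,000 = 3,290,413.79.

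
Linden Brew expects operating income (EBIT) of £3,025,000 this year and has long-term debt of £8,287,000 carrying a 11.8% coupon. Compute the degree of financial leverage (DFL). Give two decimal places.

1.48

Interest = £977,866.00.
DFL = EBIT ÷ (EBIT − I) = £3,025,000 ÷ (£3,025,000 − £977,866.00) = £3,025,000 ÷ £2,047,134.00 = 1.4777.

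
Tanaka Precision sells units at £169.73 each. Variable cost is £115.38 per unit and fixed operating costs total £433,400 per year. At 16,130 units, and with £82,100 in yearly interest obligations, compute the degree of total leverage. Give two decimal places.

2.43

Total contribution margin = 16,130 × £54.35 = £876,665.50.
Operating income = contribution − fixed costs = £876,665.50 − £433,400 = £443,265.50. Interest = £82,100.00.
DOL = £876,665.50 ÷ £443,265.50 = 1.9777; DFL = £443,265.50 ÷ £361,165.50 = 1.2273.
Combined leverage = 1.9777 × 1.2273 = 2.4272.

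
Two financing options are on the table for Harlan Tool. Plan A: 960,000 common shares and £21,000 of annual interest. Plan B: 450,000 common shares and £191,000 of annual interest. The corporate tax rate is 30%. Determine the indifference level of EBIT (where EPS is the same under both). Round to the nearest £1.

Set EPS_A = EPS_B: (EBIT − £21,000)(1 − 0.30) ÷ 960,000 = (EBIT − £191,000)(1 − 0.30) ÷ 450,000.
Cancelling (1 − t) and cross-multiplying: 450,000·(EBIT − 21,000) = 960,000·(EBIT − 191,000).
Solving, EBIT = (191,000·960,000 − 21,000·450,000) / (960,000 − 450,000) = 173,910,000,000 / 510,000 = 341,000.00.

£341,000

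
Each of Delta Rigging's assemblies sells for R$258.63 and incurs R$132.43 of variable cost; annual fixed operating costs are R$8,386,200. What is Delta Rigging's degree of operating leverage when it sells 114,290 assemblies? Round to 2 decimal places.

2.39

At 114,290 units, contribution = 114,290 × R$126.20 = R$14,423,398.00.
EBIT = R$14,423,398.00 − R$8,386,200 = R$6,037,198.00.
Degree of operating leverage = R$14,423,398.00 / R$6,037,198.00 = 2.3891.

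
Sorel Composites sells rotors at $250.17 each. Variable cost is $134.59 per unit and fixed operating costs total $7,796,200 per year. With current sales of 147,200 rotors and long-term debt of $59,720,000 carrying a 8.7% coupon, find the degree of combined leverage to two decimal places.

Total contribution margin = 147,200 × $115.58 = $17,013,376.00.
EBIT = $17,013,376.00 − $7,796,200 = $9,217,176.00. Interest = $5,195,640.00.
DOL = $17,013,376.00 ÷ $9,217,176.00 = 1.8458; DFL = $9,217,176.00 ÷ $4,021,536.00 = 2.2920.
Combined leverage = 1.8458 × 2.2920 = 4.2306.

4.23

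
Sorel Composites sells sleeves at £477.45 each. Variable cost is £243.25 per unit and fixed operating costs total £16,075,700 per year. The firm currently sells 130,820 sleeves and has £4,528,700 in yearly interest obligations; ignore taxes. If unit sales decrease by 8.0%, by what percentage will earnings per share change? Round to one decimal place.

-24.4%

Contribution at this volume is 130,820 × £234.20 = £30,638,044.00.
Operating income = contribution − fixed costs = £30,638,044.00 − £16,075,700 = £14,562,344.00.
After interest of £4,528,700.00, pre-tax earnings = £10,033,644.00.
DCL = total CM / (EBIT − I) = £30,638,044.00 / £10,033,644.00 = 3.0535.
%ΔEPS = DCL × %ΔSales = 3.0535 × -8.0% = -24.4%.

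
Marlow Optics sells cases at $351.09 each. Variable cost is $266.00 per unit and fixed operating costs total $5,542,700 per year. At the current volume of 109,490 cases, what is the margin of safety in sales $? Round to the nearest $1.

Unit CM = price − variable cost = $351.09 − $266.00 = $85.09. Break-even units = $5,542,700 ÷ $85.09 = 65,139.26; break-even revenue = 65,139.26 × $351.09 = $22,869,744.31.
Current sales = 109,490 × $351.09 = $38,440,844.10.
Margin of safety = $38,440,844.10 − $22,869,744.31 = $15,571,100.

$15,571,100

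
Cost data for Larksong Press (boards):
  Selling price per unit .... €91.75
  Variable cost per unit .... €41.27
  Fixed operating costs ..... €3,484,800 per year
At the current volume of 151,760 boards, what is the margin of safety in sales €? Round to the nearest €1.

€7,590,177

Unit CM = price − variable cost = €91.75 − €41.27 = €50.48. Break-even units = €3,484,800 ÷ €50.48 = 69,033.28; break-even revenue = 69,033.28 × €91.75 = €6,333,803.49.
Actual sales revenue = 151,760 × €91.75 = €13,923,980.00.
Margin of safety = €13,923,980.00 − €6,333,803.49 = €7,590,177.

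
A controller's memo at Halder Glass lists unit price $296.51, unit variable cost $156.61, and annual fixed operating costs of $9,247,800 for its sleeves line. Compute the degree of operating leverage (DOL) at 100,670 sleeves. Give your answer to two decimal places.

Contribution at this volume is 100,670 × $139.90 = $14,083,733.00.
Subtracting fixed costs: EBIT = $14,083,733.00 − $9,247,800 = $4,835,933.00.
DOL = contribution ÷ EBIT = $14,083,733.00 ÷ $4,835,933.00 = 2.9123.

2.91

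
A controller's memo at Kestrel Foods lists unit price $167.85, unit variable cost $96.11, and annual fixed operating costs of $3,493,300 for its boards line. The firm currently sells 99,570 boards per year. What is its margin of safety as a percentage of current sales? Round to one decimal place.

Each unit contributes $167.85 − $96.11 = $71.74. Break-even units = $3,493,300 ÷ $71.74 = 48,693.89; break-even revenue = 48,693.89 × $167.85 = $8,173,270.21.
Actual sales revenue = 99,570 × $167.85 = $16,712,824.50.
Margin of safety = ($16,712,824.50 − $8,173,270.21) ÷ $16,712,824.50 = 51.1%.

51.1%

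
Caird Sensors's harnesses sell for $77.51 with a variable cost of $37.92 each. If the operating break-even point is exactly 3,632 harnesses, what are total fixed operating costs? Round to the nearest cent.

Each unit contributes $77.51 − $37.92 = $39.59.
Fixed costs = break-even units × CM = 3,632 × $39.59 = $143,790.88.

$143,790.88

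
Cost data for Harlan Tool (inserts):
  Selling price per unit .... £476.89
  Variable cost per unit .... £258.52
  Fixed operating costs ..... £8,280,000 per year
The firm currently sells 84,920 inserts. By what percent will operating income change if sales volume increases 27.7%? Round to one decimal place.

+50.0%

Total contribution margin = 84,920 × £218.37 = £18,543,980.40.
Subtracting fixed costs: EBIT = £18,543,980.40 − £8,280,000 = £10,263,980.40.
So DOL = total CM / EBIT = £18,543,980.40 / £10,263,980.40 = 1.8067.
So EBIT moves 1.8067 × (+27.7%) = +50.0%.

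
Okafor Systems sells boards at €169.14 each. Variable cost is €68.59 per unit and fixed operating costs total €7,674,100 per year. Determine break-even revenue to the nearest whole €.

CM per unit = €169.14 − €68.59 = €100.55; CM ratio = €100.55 / €169.14 = 0.5945.
Break-even revenue = fixed costs × price ÷ CM = €7,674,100 × €169.14 ÷ €100.55 = €12,908,973.

€12,908,973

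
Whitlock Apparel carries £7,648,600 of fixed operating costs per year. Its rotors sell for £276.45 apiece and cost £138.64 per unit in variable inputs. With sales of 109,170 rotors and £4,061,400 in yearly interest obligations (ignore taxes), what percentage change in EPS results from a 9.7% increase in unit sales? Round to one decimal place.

Contribution at this volume is 109,170 × £137.81 = £15,044,717.70.
Subtracting fixed costs: EBIT = £15,044,717.70 − £7,648,600 = £7,396,117.70.
Interest = £4,061,400.00, so EBIT − I = £3,334,717.70.
DCL = total CM / (EBIT − I) = £15,044,717.70 / £3,334,717.70 = 4.5115.
EPS therefore changes by 4.5115 × (+9.7%) = +43.8%.

+43.8%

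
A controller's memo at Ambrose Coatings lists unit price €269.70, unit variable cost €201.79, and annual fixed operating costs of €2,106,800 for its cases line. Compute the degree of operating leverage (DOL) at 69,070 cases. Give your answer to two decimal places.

Contribution at this volume is 69,070 × €67.91 = €4,690,543.70.
EBIT = €4,690,543.70 − €2,106,800 = €2,583,743.70.
DOL = contribution ÷ EBIT = €4,690,543.70 ÷ €2,583,743.70 = 1.8154.

1.82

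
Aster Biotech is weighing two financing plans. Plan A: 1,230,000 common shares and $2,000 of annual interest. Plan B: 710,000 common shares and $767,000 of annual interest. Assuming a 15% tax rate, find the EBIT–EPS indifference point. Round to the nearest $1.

At indifference, (EBIT − 2,000)(1 − t)/1,230,000 = (EBIT − 767,000)(1 − t)/710,000.
Cancelling (1 − t) and cross-multiplying: 710,000·(EBIT − 2,000) = 1,230,000·(EBIT − 767,000).
EBIT × (1,230,000 − 710,000) = 767,000 × 1,230,000 − 2,000 × 710,000 = 941,990,000,000, so EBIT = 941,990,000,000 ÷ 520,000 = 1,811,519.23.

$1,811,519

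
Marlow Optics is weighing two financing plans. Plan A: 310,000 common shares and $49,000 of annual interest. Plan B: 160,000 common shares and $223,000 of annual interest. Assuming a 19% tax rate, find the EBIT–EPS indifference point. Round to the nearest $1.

At indifference, (EBIT − 49,000)(1 − t)/310,000 = (EBIT − 223,000)(1 − t)/160,000.
The (1 − t) factor cancels: (EBIT − 49,000) × 160,000 = (EBIT − 223,000) × 310,000.
Solving, EBIT = (223,000·310,000 − 49,000·160,000) / (310,000 − 160,000) = 61,290,000,000 / 150,000 = 408,600.00.

$408,600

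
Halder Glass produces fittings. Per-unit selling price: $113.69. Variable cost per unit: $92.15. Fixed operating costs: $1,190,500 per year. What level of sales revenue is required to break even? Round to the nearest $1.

$6,283,563

Contribution margin per unit = $113.69 − $92.15 = $21.54, a CM ratio of $21.54 ÷ $113.69 = 0.1895.
Break-even revenue = fixed costs × price ÷ CM = $1,190,500 × $113.69 ÷ $21.54 = $6,283,563.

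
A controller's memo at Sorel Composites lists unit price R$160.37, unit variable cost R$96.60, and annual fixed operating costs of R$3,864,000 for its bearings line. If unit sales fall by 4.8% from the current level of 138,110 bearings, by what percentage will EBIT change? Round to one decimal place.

-8.6%

Total contribution margin = 138,110 × R$63.77 = R$8,807,274.70.
Operating income = contribution − fixed costs = R$8,807,274.70 − R$3,864,000 = R$4,943,274.70.
So DOL = total CM / EBIT = R$8,807,274.70 / R$4,943,274.70 = 1.7817.
Operating income changes by 1.7817 × -4.8% = -8.6%.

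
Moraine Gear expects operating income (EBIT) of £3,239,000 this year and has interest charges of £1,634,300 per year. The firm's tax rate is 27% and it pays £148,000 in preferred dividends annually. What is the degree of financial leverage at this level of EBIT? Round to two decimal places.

Annual interest charges come to £1,634,300.00.
Preferred dividends grossed up pre-tax: £148,000 / (1 − 0.27) = £202,739.73.
DFL = EBIT ÷ [EBIT − I − D_p/(1−t)] = £3,239,000 ÷ [£3,239,000 − £1,634,300.00 − £202,739.73] = £3,239,000 ÷ £1,401,960.27 = 2.3103.

2.31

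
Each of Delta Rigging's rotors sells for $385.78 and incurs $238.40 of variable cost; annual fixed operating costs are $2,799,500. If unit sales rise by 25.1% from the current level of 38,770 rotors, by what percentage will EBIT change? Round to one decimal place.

Contribution at this volume is 38,770 × $147.38 = $5,713,922.60.
Subtracting fixed costs: EBIT = $5,713,922.60 − $2,799,500 = $2,914,422.60.
DOL = contribution ÷ EBIT = $5,713,922.60 ÷ $2,914,422.60 = 1.9606.
Operating income changes by 1.9606 × +25.1% = +49.2%.

+49.2%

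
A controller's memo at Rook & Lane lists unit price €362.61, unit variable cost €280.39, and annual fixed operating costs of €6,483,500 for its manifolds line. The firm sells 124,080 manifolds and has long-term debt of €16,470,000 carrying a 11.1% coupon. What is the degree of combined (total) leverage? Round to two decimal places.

5.40

Total contribution margin = 124,080 × €82.22 = €10,201,857.60.
EBIT = €10,201,857.60 − €6,483,500 = €3,718,357.60. Interest = €1,828,170.00, so EBIT − I = €1,890,187.60.
DCL = contribution ÷ (EBIT − I) = €10,201,857.60 ÷ €1,890,187.60 = 5.3973.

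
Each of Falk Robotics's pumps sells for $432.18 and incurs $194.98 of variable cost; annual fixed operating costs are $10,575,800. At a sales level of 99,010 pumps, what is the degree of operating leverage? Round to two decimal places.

Total contribution margin = 99,010 × $237.20 = $23,485,172.00.
Operating income = contribution − fixed costs = $23,485,172.00 − $10,575,800 = $12,909,372.00.
So DOL = total CM / EBIT = $23,485,172.00 / $12,909,372.00 = 1.8192.

1.82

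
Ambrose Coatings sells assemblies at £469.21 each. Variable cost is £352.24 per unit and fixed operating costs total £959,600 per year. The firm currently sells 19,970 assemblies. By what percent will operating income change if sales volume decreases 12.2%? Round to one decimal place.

-20.7%

Contribution at this volume is 19,970 × £116.97 = £2,335,890.90.
Operating income = contribution − fixed costs = £2,335,890.90 − £959,600 = £1,376,290.90.
DOL = contribution ÷ EBIT = £2,335,890.90 ÷ £1,376,290.90 = 1.6972.
%ΔEBIT = DOL × %ΔSales = 1.6972 × -12.2% = -20.7%.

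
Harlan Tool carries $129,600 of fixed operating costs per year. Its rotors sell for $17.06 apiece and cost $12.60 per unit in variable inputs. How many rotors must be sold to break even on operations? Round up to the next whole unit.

29,059 rotors

Contribution margin per unit = $17.06 − $12.60 = $4.46.
Break-even volume = fixed costs ÷ CM per unit = $129,600 ÷ $4.46 = 29,058.30, so 29,059 rotors.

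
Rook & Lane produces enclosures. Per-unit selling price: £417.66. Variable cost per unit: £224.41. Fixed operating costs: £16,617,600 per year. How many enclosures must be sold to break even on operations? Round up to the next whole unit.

Unit CM = price − variable cost = £417.66 − £224.41 = £193.25.
Break-even Q = £16,617,600 / £193.25 = 85,990.17 → 85,991 enclosures.

85,991 enclosures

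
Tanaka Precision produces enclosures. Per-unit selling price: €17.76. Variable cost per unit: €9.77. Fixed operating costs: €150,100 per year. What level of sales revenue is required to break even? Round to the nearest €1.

Contribution margin per unit = €17.76 − €9.77 = €7.99, a CM ratio of €7.99 ÷ €17.76 = 0.4499.
Break-even revenue = fixed costs × price ÷ CM = €150,100 × €17.76 ÷ €7.99 = €333,639.

€333,639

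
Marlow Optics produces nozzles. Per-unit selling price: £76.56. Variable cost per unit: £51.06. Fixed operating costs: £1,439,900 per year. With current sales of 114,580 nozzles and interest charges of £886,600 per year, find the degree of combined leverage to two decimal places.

4.91

Total contribution margin = 114,580 × £25.50 = £2,921,790.00.
Subtracting fixed costs: EBIT = £2,921,790.00 − £1,439,900 = £1,481,890.00. Interest = £886,600.00.
DOL = £2,921,790.00 ÷ £1,481,890.00 = 1.9717; DFL = £1,481,890.00 ÷ £595,290.00 = 2.4894.
Combined leverage = 1.9717 × 2.4894 = 4.9083.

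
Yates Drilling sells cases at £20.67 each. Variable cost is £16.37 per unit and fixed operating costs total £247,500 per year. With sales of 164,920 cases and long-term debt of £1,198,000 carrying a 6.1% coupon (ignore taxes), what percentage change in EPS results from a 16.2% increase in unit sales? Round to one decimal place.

At 164,920 units, contribution = 164,920 × £4.30 = £709,156.00.
Subtracting fixed costs: EBIT = £709,156.00 − £247,500 = £461,656.00.
Interest = £73,078.00, so EBIT − I = £388,578.00.
DCL = total CM / (EBIT − I) = £709,156.00 / £388,578.00 = 1.8250.
EPS therefore changes by 1.8250 × (+16.2%) = +29.6%.

+29.6%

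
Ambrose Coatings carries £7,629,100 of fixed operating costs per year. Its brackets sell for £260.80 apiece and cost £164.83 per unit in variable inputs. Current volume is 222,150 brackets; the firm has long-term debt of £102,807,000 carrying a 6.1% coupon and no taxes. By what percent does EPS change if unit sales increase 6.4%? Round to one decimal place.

+18.4%

Contribution at this volume is 222,150 × £95.97 = £21,319,735.50.
Operating income = contribution − fixed costs = £21,319,735.50 − £7,629,100 = £13,690,635.50.
After interest of £6,271,227.00, pre-tax earnings = £7,419,408.50.
DCL = total CM / (EBIT − I) = £21,319,735.50 / £7,419,408.50 = 2.8735.
EPS therefore changes by 2.8735 × (+6.4%) = +18.4%.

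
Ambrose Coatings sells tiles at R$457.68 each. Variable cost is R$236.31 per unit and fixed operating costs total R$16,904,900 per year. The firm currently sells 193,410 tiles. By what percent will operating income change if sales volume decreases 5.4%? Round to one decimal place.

-8.9%

At 193,410 units, contribution = 193,410 × R$221.37 = R$42,815,171.70.
Operating income = contribution − fixed costs = R$42,815,171.70 − R$16,904,900 = R$25,910,271.70.
Degree of operating leverage = R$42,815,171.70 / R$25,910,271.70 = 1.6524.
Operating income changes by 1.6524 × -5.4% = -8.9%.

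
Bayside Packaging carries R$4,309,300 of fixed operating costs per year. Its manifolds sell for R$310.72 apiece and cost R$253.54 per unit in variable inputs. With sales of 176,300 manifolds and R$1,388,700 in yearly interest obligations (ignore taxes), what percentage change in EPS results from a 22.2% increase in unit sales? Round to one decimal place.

At 176,300 units, contribution = 176,300 × R$57.18 = R$10,080,834.00.
Operating income = contribution − fixed costs = R$10,080,834.00 − R$4,309,300 = R$5,771,534.00.
Interest = R$1,388,700.00, so EBIT − I = R$4,382,834.00.
DCL = total CM / (EBIT − I) = R$10,080,834.00 / R$4,382,834.00 = 2.3001.
%ΔEPS = DCL × %ΔSales = 2.3001 × +22.2% = +51.1%.

+51.1%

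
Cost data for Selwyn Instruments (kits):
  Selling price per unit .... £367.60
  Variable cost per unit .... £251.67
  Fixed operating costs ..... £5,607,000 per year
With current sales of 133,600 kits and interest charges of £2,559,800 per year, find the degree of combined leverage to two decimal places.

2.12

Contribution at this volume is 133,600 × £115.93 = £15,488,248.00.
Operating income = contribution − fixed costs = £15,488,248.00 − £5,607,000 = £9,881,248.00. Interest = £2,559,800.00.
DOL = £15,488,248.00 ÷ £9,881,248.00 = 1.5674; DFL = £9,881,248.00 ÷ £7,321,448.00 = 1.3496.
Combined leverage = 1.5674 × 1.3496 = 2.1154.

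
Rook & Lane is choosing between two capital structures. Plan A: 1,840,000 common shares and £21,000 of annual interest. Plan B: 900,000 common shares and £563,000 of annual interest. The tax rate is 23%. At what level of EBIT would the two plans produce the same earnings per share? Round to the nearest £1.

Set EPS_A = EPS_B: (EBIT − £21,000)(1 − 0.23) ÷ 1,840,000 = (EBIT − £563,000)(1 − 0.23) ÷ 900,000.
The (1 − t) factor cancels: (EBIT − 21,000) × 900,000 = (EBIT − 563,000) × 1,840,000.
EBIT × (1,840,000 − 900,000) = 563,000 × 1,840,000 − 21,000 × 900,000 = 1,017,020,000,000, so EBIT = 1,017,020,000,000 ÷ 940,000 = 1,081,936.17.

£1,081,936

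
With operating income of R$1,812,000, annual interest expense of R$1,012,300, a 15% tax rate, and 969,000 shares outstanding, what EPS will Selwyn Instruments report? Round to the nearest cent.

R$0.70

Interest = R$1,012,300.00, so EBT = R$1,812,000 − R$1,012,300.00 = R$799,700.00.
After tax at 15%: net income = R$799,700.00 × 0.85 = R$679,745.00.
EPS = R$679,745.00 ÷ 969,000 = R$0.70.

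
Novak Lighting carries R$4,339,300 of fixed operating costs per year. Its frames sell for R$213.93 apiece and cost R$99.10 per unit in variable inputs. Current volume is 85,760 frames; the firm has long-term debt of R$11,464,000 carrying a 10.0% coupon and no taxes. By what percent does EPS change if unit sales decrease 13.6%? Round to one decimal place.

At 85,760 units, contribution = 85,760 × R$114.83 = R$9,847,820.80.
Operating income = contribution − fixed costs = R$9,847,820.80 − R$4,339,300 = R$5,508,520.80.
Interest = R$1,146,400.00, so EBIT − I = R$4,362,120.80.
DCL = total CM / (EBIT − I) = R$9,847,820.80 / R$4,362,120.80 = 2.2576.
EPS therefore changes by 2.2576 × (-13.6%) = -30.7%.

-30.7%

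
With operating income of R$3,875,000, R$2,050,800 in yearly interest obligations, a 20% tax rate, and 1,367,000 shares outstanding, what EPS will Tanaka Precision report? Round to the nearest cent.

Interest = R$2,050,800.00, so EBT = R$3,875,000 − R$2,050,800.00 = R$1,824,200.00.
Net income = R$1,824,200.00 × (1 − 0.20) = R$1,459,360.00.
EPS = R$1,459,360.00 ÷ 1,367,000 = R$1.07.

R$1.07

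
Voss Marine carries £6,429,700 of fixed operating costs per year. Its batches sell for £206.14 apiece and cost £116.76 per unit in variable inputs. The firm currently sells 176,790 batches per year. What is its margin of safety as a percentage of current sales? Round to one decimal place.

59.3%

Unit CM = price − variable cost = £206.14 − £116.76 = £89.38. Break-even units = £6,429,700 ÷ £89.38 = 71,936.67; break-even revenue = 71,936.67 × £206.14 = £14,829,026.16.
Current sales = 176,790 × £206.14 = £36,443,490.60.
Margin of safety = (£36,443,490.60 − £14,829,026.16) ÷ £36,443,490.60 = 59.3%.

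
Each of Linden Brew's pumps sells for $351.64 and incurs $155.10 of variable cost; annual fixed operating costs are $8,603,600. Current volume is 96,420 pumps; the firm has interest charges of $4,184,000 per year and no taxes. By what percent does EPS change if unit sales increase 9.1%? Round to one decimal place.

+28.0%

Total contribution margin = 96,420 × $196.54 = $18,950,386.80.
Operating income = contribution − fixed costs = $18,950,386.80 − $8,603,600 = $10,346,786.80.
Interest = $4,184,000.00, so EBIT − I = $6,162,786.80.
Degree of combined leverage = contribution ÷ (EBIT − I) = $18,950,386.80 ÷ $6,162,786.80 = 3.0750.
%ΔEPS = DCL × %ΔSales = 3.0750 × +9.1% = +28.0%.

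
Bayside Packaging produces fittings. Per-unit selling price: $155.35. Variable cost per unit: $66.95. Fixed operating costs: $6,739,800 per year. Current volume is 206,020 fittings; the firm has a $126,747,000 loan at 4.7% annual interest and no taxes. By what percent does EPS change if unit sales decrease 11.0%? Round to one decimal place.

-36.3%

Total contribution margin = 206,020 × $88.40 = $18,212,168.00.
EBIT = $18,212,168.00 − $6,739,800 = $11,472,368.00.
Interest = $5,957,109.00, so EBIT − I = $5,515,259.00.
DCL = total CM / (EBIT − I) = $18,212,168.00 / $5,515,259.00 = 3.3021.
EPS therefore changes by 3.3021 × (-11.0%) = -36.3%.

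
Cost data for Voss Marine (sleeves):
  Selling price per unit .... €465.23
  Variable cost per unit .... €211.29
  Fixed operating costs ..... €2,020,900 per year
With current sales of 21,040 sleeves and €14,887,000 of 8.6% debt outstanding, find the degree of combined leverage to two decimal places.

2.62

Contribution at this volume is 21,040 × €253.94 = €5,342,897.60.
EBIT = €5,342,897.60 − €2,020,900 = €3,321,997.60. Interest = €1,280,282.00, so EBIT − I = €2,041,715.60.
DCL = contribution ÷ (EBIT − I) = €5,342,897.60 ÷ €2,041,715.60 = 2.6169.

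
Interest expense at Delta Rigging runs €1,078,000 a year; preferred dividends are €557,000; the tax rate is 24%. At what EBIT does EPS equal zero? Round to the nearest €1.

Grossing the preferred dividend up to pre-tax terms: €557,000 / (1 − 0.24) = €732,894.74.
Financial break-even EBIT = interest + D_p ÷ (1 − t) = €1,078,000 + €732,894.74 = €1,810,894.74.

€1,810,895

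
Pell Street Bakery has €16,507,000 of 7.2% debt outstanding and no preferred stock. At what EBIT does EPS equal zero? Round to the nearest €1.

Annual interest = 7.2% × €16,507,000 = €1,188,504.00.
Without preferred stock the financial break-even is simply EBIT = interest = €1,188,504.00.

€1,188,504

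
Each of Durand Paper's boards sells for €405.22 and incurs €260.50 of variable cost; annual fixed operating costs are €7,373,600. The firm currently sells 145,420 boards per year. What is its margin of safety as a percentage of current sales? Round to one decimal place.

65.0%

Unit CM = price − variable cost = €405.22 − €260.50 = €144.72. Break-even units = €7,373,600 ÷ €144.72 = 50,950.80; break-even revenue = 50,950.80 × €405.22 = €20,646,283.80.
Actual sales revenue = 145,420 × €405.22 = €58,927,092.40.
Margin of safety = (€58,927,092.40 − €20,646,283.80) ÷ €58,927,092.40 = 65.0%.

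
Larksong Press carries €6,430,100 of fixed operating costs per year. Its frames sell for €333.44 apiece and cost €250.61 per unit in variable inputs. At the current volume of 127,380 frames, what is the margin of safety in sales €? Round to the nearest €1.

Each unit contributes €333.44 − €250.61 = €82.83. Break-even units = €6,430,100 ÷ €82.83 = 77,630.09; break-even revenue = 77,630.09 × €333.44 = €25,884,975.78.
Actual sales revenue = 127,380 × €333.44 = €42,473,587.20.
Margin of safety = €42,473,587.20 − €25,884,975.78 = €16,588,611.

€16,588,611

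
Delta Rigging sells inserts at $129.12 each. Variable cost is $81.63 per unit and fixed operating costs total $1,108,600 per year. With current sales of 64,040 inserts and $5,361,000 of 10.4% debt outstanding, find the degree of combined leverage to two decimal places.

Contribution at this volume is 64,040 × $47.49 = $3,041,259.60.
Subtracting fixed costs: EBIT = $3,041,259.60 − $1,108,600 = $1,932,659.60. Interest = $557,544.00, so EBIT − I = $1,375,115.60.
DCL = contribution ÷ (EBIT − I) = $3,041,259.60 ÷ $1,375,115.60 = 2.2116.

2.21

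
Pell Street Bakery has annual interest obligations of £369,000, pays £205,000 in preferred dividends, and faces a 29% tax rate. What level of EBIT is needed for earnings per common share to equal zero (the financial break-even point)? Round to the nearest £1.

£657,732

Preferred dividends are paid after tax, so their pre-tax equivalent is £205,000 ÷ (1 − 0.29) = £288,732.39.
Financial break-even EBIT = interest + D_p ÷ (1 − t) = £369,000 + £288,732.39 = £657,732.39.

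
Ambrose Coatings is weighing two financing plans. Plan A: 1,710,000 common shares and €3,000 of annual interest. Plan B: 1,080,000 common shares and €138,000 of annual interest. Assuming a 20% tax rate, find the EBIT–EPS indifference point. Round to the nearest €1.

Set EPS_A = EPS_B: (EBIT − €3,000)(1 − 0.20) ÷ 1,710,000 = (EBIT − €138,000)(1 − 0.20) ÷ 1,080,000.
The (1 − t) factor cancels: (EBIT − 3,000) × 1,080,000 = (EBIT − 138,000) × 1,710,000.
EBIT × (1,710,000 − 1,080,000) = 138,000 × 1,710,000 − 3,000 × 1,080,000 = 232,740,000,000, so EBIT = 232,740,000,000 ÷ 630,000 = 369,428.57.

€369,429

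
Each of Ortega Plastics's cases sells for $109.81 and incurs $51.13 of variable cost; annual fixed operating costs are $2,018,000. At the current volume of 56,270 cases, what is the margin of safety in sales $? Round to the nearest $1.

Contribution margin per unit = $109.81 − $51.13 = $58.68. Break-even units = $2,018,000 ÷ $58.68 = 34,389.91; break-even revenue = 34,389.91 × $109.81 = $3,776,356.17.
Actual sales revenue = 56,270 × $109.81 = $6,179,008.70.
Margin of safety = $6,179,008.70 − $3,776,356.17 = $2,402,653.

$2,402,653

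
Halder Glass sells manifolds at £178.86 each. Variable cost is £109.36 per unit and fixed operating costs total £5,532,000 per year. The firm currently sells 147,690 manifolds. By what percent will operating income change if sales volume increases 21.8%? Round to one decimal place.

+47.3%

Contribution at this volume is 147,690 × £69.50 = £10,264,455.00.
Operating income = contribution − fixed costs = £10,264,455.00 − £5,532,000 = £4,732,455.00.
Degree of operating leverage = £10,264,455.00 / £4,732,455.00 = 2.1689.
Operating income changes by 2.1689 × +21.8% = +47.3%.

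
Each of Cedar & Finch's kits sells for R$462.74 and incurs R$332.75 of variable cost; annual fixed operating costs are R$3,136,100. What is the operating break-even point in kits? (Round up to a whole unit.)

24,126 kits

Unit CM = price − variable cost = R$462.74 − R$332.75 = R$129.99.
Units to break even: R$3,136,100 ÷ R$129.99 = 24,125.70, rounded up to 24,126.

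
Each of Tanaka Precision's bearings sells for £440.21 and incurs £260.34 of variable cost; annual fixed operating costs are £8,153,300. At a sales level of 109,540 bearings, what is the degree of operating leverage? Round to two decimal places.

At 109,540 units, contribution = 109,540 × £179.87 = £19,702,959.80.
Operating income = contribution − fixed costs = £19,702,959.80 − £8,153,300 = £11,549,659.80.
Degree of operating leverage = £19,702,959.80 / £11,549,659.80 = 1.7059.

1.71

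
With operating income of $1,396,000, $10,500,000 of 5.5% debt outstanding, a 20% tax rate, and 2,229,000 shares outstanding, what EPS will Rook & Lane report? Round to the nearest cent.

Pre-tax income = $1,396,000 − $577,500.00 = $818,500.00.
Net income = $818,500.00 × (1 − 0.20) = $654,800.00.
Per share: $654,800.00 / 2,229,000 shares = $0.29.

$0.29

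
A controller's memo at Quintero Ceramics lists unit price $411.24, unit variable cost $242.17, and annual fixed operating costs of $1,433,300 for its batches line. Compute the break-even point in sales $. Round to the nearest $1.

$3,486,309

CM per unit = $411.24 − $242.17 = $169.07; CM ratio = $169.07 / $411.24 = 0.4111.
Break-even revenue = fixed costs × price ÷ CM = $1,433,300 × $411.24 ÷ $169.07 = $3,486,309.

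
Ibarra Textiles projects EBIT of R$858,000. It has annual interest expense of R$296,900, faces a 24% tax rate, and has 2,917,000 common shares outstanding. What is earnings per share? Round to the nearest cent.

Interest = R$296,900.00, so EBT = R$858,000 − R$296,900.00 = R$561,100.00.
Net income = R$561,100.00 × (1 − 0.24) = R$426,436.00.
Per share: R$426,436.00 / 2,917,000 shares = R$0.15.

R$0.15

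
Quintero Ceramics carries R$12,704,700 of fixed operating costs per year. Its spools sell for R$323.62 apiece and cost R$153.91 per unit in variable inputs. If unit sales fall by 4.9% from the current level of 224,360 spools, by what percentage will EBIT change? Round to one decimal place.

-7.4%

Contribution at this volume is 224,360 × R$169.71 = R$38,076,135.60.
Subtracting fixed costs: EBIT = R$38,076,135.60 − R$12,704,700 = R$25,371,435.60.
Degree of operating leverage = R$38,076,135.60 / R$25,371,435.60 = 1.5007.
Operating income changes by 1.5007 × -4.9% = -7.4%.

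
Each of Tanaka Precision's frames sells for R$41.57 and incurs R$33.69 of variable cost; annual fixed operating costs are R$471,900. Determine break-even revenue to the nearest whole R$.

Contribution margin per unit = R$41.57 − R$33.69 = R$7.88, a CM ratio of R$7.88 ÷ R$41.57 = 0.1896.
Break-even revenue = fixed costs × price ÷ CM = R$471,900 × R$41.57 ÷ R$7.88 = R$2,489,452.

R$2,489,452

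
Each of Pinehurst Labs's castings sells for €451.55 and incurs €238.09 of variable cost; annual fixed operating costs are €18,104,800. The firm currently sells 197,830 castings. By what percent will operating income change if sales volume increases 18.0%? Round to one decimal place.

At 197,830 units, contribution = 197,830 × €213.46 = €42,228,791.80.
Subtracting fixed costs: EBIT = €42,228,791.80 − €18,104,800 = €24,123,991.80.
Degree of operating leverage = €42,228,791.80 / €24,123,991.80 = 1.7505.
So EBIT moves 1.7505 × (+18.0%) = +31.5%.

+31.5%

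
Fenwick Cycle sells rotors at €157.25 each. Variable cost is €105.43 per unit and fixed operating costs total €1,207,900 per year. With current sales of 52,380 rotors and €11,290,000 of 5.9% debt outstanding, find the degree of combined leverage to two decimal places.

At 52,380 units, contribution = 52,380 × €51.82 = €2,714,331.60.
Operating income = contribution − fixed costs = €2,714,331.60 − €1,207,900 = €1,506,431.60. Interest = €666,110.00, so EBIT − I = €840,321.60.
Degree of total leverage = total CM / (EBIT − interest) = €2,714,331.60 / €840,321.60 = 3.2301.

3.23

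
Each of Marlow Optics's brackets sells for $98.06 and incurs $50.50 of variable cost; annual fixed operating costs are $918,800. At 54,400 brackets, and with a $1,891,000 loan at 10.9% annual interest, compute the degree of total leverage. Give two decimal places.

1.77

At 54,400 units, contribution = 54,400 × $47.56 = $2,587,264.00.
Subtracting fixed costs: EBIT = $2,587,264.00 − $918,800 = $1,668,464.00. Interest = $206,119.00, so EBIT − I = $1,462,345.00.
Degree of total leverage = total CM / (EBIT − interest) = $2,587,264.00 / $1,462,345.00 = 1.7693.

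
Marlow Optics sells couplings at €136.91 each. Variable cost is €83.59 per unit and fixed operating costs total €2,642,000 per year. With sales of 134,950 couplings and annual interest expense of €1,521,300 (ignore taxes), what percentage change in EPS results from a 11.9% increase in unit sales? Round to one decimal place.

+28.2%

At 134,950 units, contribution = 134,950 × €53.32 = €7,195,534.00.
EBIT = €7,195,534.00 − €2,642,000 = €4,553,534.00.
Interest = €1,521,300.00, so EBIT − I = €3,032,234.00.
Degree of combined leverage = contribution ÷ (EBIT − I) = €7,195,534.00 ÷ €3,032,234.00 = 2.3730.
%ΔEPS = DCL × %ΔSales = 2.3730 × +11.9% = +28.2%.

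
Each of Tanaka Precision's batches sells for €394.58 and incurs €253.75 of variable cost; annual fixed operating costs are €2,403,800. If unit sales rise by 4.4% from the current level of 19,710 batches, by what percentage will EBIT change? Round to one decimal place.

+32.8%

Contribution at this volume is 19,710 × €140.83 = €2,775,759.30.
EBIT = €2,775,759.30 − €2,403,800 = €371,959.30.
So DOL = total CM / EBIT = €2,775,759.30 / €371,959.30 = 7.4625.
So EBIT moves 7.4625 × (+4.4%) = +32.8%.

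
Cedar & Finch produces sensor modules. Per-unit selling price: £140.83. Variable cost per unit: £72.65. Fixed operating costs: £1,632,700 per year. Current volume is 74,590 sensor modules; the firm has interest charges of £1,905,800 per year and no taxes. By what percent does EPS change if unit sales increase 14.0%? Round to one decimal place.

At 74,590 units, contribution = 74,590 × £68.18 = £5,085,546.20.
EBIT = £5,085,546.20 − £1,632,700 = £3,452,846.20.
Interest = £1,905,800.00, so EBIT − I = £1,547,046.20.
DCL = total CM / (EBIT − I) = £5,085,546.20 / £1,547,046.20 = 3.2873.
EPS therefore changes by 3.2873 × (+14.0%) = +46.0%.

+46.0%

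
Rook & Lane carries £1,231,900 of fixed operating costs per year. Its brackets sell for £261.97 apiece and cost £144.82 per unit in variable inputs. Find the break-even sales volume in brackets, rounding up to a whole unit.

Each unit contributes £261.97 − £144.82 = £117.15.
Break-even volume = fixed costs ÷ CM per unit = £1,231,900 ÷ £117.15 = 10,515.58, so 10,516 brackets.

10,516 brackets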